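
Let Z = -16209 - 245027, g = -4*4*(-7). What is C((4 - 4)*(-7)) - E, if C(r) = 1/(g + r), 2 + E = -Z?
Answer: -29258207/112 ≈ -2.6123e+5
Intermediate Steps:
g = 112 (g = -16*(-7) = 112)
Z = -261236
E = 261234 (E = -2 - 1*(-261236) = -2 + 261236 = 261234)
C(r) = 1/(112 + r)
C((4 - 4)*(-7)) - E = 1/(112 + (4 - 4)*(-7)) - 1*261234 = 1/(112 + 0*(-7)) - 261234 = 1/(112 + 0) - 261234 = 1/112 - 261234 = -29258207/112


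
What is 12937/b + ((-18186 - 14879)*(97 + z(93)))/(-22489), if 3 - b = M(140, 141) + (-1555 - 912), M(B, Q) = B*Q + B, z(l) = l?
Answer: 109084773307/391533490 ≈ 278.61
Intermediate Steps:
M(B, Q) = B + B*Q
b = -17410 (b = 3 - (140*(1 + 141) + (-1555 - 912)) = 3 - (140*142 - 2467) = 3 - (19880 - 2467) = 3 - 1*17413 = 3 - 17413 = -17410)
12937/b + ((-18186 - 14879)*(97 + z(93)))/(-22489) = 12937/(-17410) + ((-18186 - 14879)*(97 + 93))/(-22489) = 12937*(-1/17410) - 33065*190*(-1/22489) = -12937/17410 - 6282350*(-1/22489) = -12937/17410 + 6282350/22489 = 109084773307/391533490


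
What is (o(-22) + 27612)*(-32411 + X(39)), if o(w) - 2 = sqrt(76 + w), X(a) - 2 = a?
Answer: -893865180 - 97110*sqrt(6) ≈ -8.9410e+8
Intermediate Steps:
X(a) = 2 + a
o(w) = 2 + sqrt(76 + w)
(o(-22) + 27612)*(-32411 + X(39)) = ((2 + sqrt(76 - 22)) + 27612)*(-32411 + (2 + 39)) = ((2 + sqrt(54)) + 27612)*(-32411 + 41) = ((2 + 3*sqrt(6)) + 27612)*(-32370) = (27614 + 3*sqrt(6))*(-32370) = -893865180 - 97110*sqrt(6)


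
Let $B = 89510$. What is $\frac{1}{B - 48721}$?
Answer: $\frac{1}{40789} \approx 2.4516 \cdot 10^{-5}$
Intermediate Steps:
$\frac{1}{B - 48721} = \frac{1}{89510 - 48721} = \frac{1}{40789}$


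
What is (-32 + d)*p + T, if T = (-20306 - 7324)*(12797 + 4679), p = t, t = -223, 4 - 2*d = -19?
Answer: -965714617/2 ≈ -4.8286e+8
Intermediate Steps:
d = 23/2 (d = 2 - 1/2*(-19) = 2 + 19/2 = 23/2 ≈ 11.500)
p = -223
T = -482861880 (T = -27630*17476 = -482861880)
(-32 + d)*p + T = (-32 + 23/2)*(-223) - 482861880 = -41/2*(-223) - 482861880 = 9143/2 - 482861880 = -965714617/2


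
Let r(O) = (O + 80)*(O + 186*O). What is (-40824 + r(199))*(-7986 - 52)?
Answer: -83125804914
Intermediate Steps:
r(O) = 187*O*(80 + O) (r(O) = (80 + O)*(187*O) = 187*O*(80 + O))
(-40824 + r(199))*(-7986 - 52) = (-40824 + 187*199*(80 + 199))*(-7986 - 52) = (-40824 + 187*199*279)*(-8038) = (-40824 + 10382427)*(-8038) = 10341603*(-8038) = -83125804914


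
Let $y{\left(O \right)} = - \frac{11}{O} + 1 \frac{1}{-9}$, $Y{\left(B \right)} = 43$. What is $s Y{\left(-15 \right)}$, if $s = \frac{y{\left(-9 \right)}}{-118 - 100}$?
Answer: $- \frac{215}{981} \approx -0.21916$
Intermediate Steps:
$y{\left(O \right)} = - \frac{1}{9} - \frac{11}{O}$ ($y{\left(O \right)} = - \frac{11}{O} + 1 \left(- \frac{1}{9}\right) = - \frac{11}{O} - \frac{1}{9} = - \frac{1}{9} - \frac{11}{O}$)
$s = - \frac{5}{981}$ ($s = \frac{\frac{1}{9} \frac{1}{-9} \left(-99 - -9\right)}{-118 - 100} = \frac{\frac{1}{9} \left(- \frac{1}{9}\right) \left(-99 + 9\right)}{-218} = \frac{1}{9} \left(- \frac{1}{9}\right) \left(-90\right) \left(- \frac{1}{218}\right) = \frac{10}{9} \left(- \frac{1}{218}\right) = - \frac{5}{981} \approx -0.0050968$)
$s Y{\left(-15 \right)} = \left(- \frac{5}{981}\right) 43 = - \frac{215}{981}$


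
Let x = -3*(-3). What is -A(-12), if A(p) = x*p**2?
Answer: -1296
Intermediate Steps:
x = 9
A(p) = 9*p**2
-A(-12) = -9*(-12)**2 = -9*144 = -1*1296 = -1296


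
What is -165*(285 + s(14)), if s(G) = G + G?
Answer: -51645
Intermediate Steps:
s(G) = 2*G
-165*(285 + s(14)) = -165*(285 + 2*14) = -165*(285 + 28) = -165*313 = -51645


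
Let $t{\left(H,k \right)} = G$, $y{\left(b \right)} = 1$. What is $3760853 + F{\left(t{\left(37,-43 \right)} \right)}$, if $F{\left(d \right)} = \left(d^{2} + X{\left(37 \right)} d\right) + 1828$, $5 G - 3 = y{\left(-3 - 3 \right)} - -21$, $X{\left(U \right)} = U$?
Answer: $3762891$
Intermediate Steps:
$G = 5$ ($G = \frac{3}{5} + \frac{1 - -21}{5} = \frac{3}{5} + \frac{1 + 21}{5} = \frac{3}{5} + \frac{1}{5} \cdot 22 = \frac{3}{5} + \frac{22}{5} = 5$)
$t{\left(H,k \right)} = 5$
$F{\left(d \right)} = 1828 + d^{2} + 37 d$ ($F{\left(d \right)} = \left(d^{2} + 37 d\right) + 1828 = 1828 + d^{2} + 37 d$)
$3760853 + F{\left(t{\left(37,-43 \right)} \right)} = 3760853 + \left(1828 + 5^{2} + 37 \cdot 5\right) = 3760853 + \left(1828 + 25 + 185\right) = 3760853 + 2038 = 3762891$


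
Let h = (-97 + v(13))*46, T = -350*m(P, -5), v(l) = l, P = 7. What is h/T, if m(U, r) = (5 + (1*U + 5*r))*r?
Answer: 276/1625 ≈ 0.16985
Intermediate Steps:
m(U, r) = r*(5 + U + 5*r) (m(U, r) = (5 + (U + 5*r))*r = (5 + U + 5*r)*r = r*(5 + U + 5*r))
T = -22750 (T = -(-1750)*(5 + 7 + 5*(-5)) = -(-1750)*(5 + 7 - 25) = -(-1750)*(-13) = -350*65 = -22750)
h = -3864 (h = (-97 + 13)*46 = -84*46 = -3864)
h/T = -3864/(-22750) = -3864*(-1/22750) = 276/1625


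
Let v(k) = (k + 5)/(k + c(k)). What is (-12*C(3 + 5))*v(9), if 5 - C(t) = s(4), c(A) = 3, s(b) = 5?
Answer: 0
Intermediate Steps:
C(t) = 0 (C(t) = 5 - 1*5 = 5 - 5 = 0)
v(k) = (5 + k)/(3 + k) (v(k) = (k + 5)/(k + 3) = (5 + k)/(3 + k))
(-12*C(3 + 5))*v(9) = (-12*0)*((5 + 9)/(3 + 9)) = 0*(14/12) = 0*((1/12)*14) = 0*(7/6) = 0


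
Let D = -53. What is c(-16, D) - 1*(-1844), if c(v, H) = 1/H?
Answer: 97731/53 ≈ 1844.0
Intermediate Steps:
c(-16, D) - 1*(-1844) = 1/(-53) - 1*(-1844) = -1/53 + 1844 = 97731/53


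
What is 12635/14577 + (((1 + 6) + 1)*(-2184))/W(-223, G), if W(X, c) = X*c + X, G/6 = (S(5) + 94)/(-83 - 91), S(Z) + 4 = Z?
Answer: -1200004841/35757381 ≈ -33.560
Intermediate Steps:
S(Z) = -4 + Z
G = -95/29 (G = 6*(((-4 + 5) + 94)/(-83 - 91)) = 6*((1 + 94)/(-174)) = 6*(95*(-1/174)) = 6*(-95/174) = -95/29 ≈ -3.2759)
W(X, c) = X + X*c
12635/14577 + (((1 + 6) + 1)*(-2184))/W(-223, G) = 12635/14577 + (((1 + 6) + 1)*(-2184))/((-223*(1 - 95/29))) = 12635*(1/14577) + ((7 + 1)*(-2184))/((-223*(-66/29))) = 12635/14577 + (8*(-2184))/(14718/29) = 12635/14577 - 17472*29/14718 = 12635/14577 - 84448/2453 = -1200004841/35757381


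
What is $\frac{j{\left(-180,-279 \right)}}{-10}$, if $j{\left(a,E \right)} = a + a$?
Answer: $36$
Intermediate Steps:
$j{\left(a,E \right)} = 2 a$
$\frac{j{\left(-180,-279 \right)}}{-10} = \frac{2 \left(-180\right)}{-10} = \left(-360\right) \left(- \frac{1}{10}\right) = 36$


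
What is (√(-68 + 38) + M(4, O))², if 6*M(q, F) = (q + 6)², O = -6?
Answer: 2230/9 + 100*I*√30/3 ≈ 247.78 + 182.57*I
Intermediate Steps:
M(q, F) = (6 + q)²/6 (M(q, F) = (q + 6)²/6 = (6 + q)²/6)
(√(-68 + 38) + M(4, O))² = (√(-68 + 38) + (6 + 4)²/6)² = (√(-30) + (⅙)*10²)² = (I*√30 + (⅙)*100)² = (I*√30 + 50/3)² = (50/3 + I*√30)²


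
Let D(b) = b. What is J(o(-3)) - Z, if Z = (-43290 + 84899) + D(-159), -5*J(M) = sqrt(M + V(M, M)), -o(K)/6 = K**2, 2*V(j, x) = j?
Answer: -41450 - 9*I/5 ≈ -41450.0 - 1.8*I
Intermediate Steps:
V(j, x) = j/2
o(K) = -6*K**2
J(M) = -sqrt(6)*sqrt(M)/10 (J(M) = -sqrt(M + M/2)/5 = -sqrt(6)*sqrt(M)/2/5 = -sqrt(6)*sqrt(M)/10)
Z = 41450 (Z = (-43290 + 84899) - 159 = 41609 - 159 = 41450)
J(o(-3)) - Z = -sqrt(6)*sqrt(-6*(-3)**2)/10 - 1*41450 = -sqrt(6)*sqrt(-6*9)/10 - 41450 = -sqrt(6)*sqrt(-54)/10 - 41450 = -sqrt(6)*3*I*sqrt(6)/10 - 41450 = -9*I/5 - 41450 = -41450 - 9*I/5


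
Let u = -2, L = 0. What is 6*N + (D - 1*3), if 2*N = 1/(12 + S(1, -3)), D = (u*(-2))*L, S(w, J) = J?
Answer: -8/3 ≈ -2.6667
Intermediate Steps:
D = 0 (D = -2*(-2)*0 = 4*0 = 0)
N = 1/18 (N = 1/(2*(12 - 3)) = (½)/9 = (½)*(⅑) = 1/18 ≈ 0.055556)
6*N + (D - 1*3) = 6*(1/18) + (0 - 1*3) = ⅓ + (0 - 3) = ⅓ - 3 = -8/3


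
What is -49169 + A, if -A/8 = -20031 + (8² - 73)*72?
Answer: 116263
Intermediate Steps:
A = 165432 (A = -8*(-20031 + (8² - 73)*72) = -8*(-20031 + (64 - 73)*72) = -8*(-20031 - 9*72) = -8*(-20031 - 648) = -8*(-20679) = 165432)
-49169 + A = -49169 + 165432 = 116263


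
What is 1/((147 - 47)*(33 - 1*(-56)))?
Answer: 1/8900 ≈ 0.00011236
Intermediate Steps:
1/((147 - 47)*(33 - 1*(-56))) = 1/(100*(33 + 56)) = 1/(100*89) = 1/8900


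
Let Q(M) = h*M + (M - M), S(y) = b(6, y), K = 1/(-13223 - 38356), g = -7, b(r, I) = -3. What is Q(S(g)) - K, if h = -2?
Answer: 309475/51579 ≈ 6.0000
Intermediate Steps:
K = -1/51579 (K = 1/(-51579) = -1/51579 ≈ -1.9388e-5)
S(y) = -3
Q(M) = -2*M (Q(M) = -2*M + (M - M) = -2*M + 0 = -2*M)
Q(S(g)) - K = -2*(-3) - 1*(-1/51579) = 6 + 1/51579 = 309475/51579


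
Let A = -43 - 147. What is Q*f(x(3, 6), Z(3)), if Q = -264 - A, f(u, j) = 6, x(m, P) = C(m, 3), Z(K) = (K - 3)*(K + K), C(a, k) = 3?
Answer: -444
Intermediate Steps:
Z(K) = 2*K*(-3 + K) (Z(K) = (-3 + K)*(2*K) = 2*K*(-3 + K))
x(m, P) = 3
A = -190
Q = -74 (Q = -264 - 1*(-190) = -264 + 190 = -74)
Q*f(x(3, 6), Z(3)) = -74*6 = -444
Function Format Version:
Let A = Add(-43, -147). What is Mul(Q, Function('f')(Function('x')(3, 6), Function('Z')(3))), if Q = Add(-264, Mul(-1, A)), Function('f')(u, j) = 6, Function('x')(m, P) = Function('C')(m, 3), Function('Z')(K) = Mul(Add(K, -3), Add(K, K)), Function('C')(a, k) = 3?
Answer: -444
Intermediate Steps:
Function('Z')(K) = Mul(2, K, Add(-3, K)) (Function('Z')(K) = Mul(Add(-3, K), Mul(2, K)) = Mul(2, K, Add(-3, K)))
Function('x')(m, P) = 3
A = -190
Q = -74 (Q = Add(-264, Mul(-1, -190)) = Add(-264, 190) = -74)
Mul(Q, Function('f')(Function('x')(3, 6), Function('Z')(3))) = Mul(-74, 6) = -444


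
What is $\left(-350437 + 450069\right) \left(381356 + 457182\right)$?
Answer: $83545218016$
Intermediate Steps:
$\left(-350437 + 450069\right) \left(381356 + 457182\right) = 99632 \cdot 838538 = 83545218016$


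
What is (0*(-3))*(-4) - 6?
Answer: -6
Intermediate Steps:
(0*(-3))*(-4) - 6 = 0*(-4) - 6 = 0 - 6 = -6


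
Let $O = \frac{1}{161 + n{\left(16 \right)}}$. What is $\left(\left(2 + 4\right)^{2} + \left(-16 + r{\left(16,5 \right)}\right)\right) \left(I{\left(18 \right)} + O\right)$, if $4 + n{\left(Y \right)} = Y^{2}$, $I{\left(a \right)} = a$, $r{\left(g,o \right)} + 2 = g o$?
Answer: $\frac{104090}{59} \approx 1764.2$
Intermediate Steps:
$r{\left(g,o \right)} = -2 + g o$
$n{\left(Y \right)} = -4 + Y^{2}$
$O = \frac{1}{413}$ ($O = \frac{1}{161 - \left(4 - 16^{2}\right)} = \frac{1}{161 + \left(-4 + 256\right)} = \frac{1}{161 + 252} = \frac{1}{413} \approx 0.0024213$)
$\left(\left(2 + 4\right)^{2} + \left(-16 + r{\left(16,5 \right)}\right)\right) \left(I{\left(18 \right)} + O\right) = \left(\left(2 + 4\right)^{2} + \left(-16 + \left(-2 + 16 \cdot 5\right)\right)\right) \left(18 + \frac{1}{413}\right) = \left(6^{2} + \left(-16 + \left(-2 + 80\right)\right)\right) \frac{7435}{413} = \left(36 + \left(-16 + 78\right)\right) \frac{7435}{413} = \left(36 + 62\right) \frac{7435}{413} = 98 \cdot \frac{7435}{413} = \frac{104090}{59}$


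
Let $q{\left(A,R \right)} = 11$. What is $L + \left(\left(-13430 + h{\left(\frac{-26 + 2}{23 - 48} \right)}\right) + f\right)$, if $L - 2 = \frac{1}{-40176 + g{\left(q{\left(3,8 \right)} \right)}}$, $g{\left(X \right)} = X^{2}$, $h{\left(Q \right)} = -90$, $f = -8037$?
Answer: $- \frac{863385526}{40055} \approx -21555.0$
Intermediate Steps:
$L = \frac{80109}{40055}$ ($L = 2 + \frac{1}{-40176 + 11^{2}} = 2 + \frac{1}{-40176 + 121} = 2 + \frac{1}{-40055} = 2 - \frac{1}{40055} = \frac{80109}{40055} \approx 2.0$)
$L + \left(\left(-13430 + h{\left(\frac{-26 + 2}{23 - 48} \right)}\right) + f\right) = \frac{80109}{40055} - 21557 = - \frac{863385526}{40055}$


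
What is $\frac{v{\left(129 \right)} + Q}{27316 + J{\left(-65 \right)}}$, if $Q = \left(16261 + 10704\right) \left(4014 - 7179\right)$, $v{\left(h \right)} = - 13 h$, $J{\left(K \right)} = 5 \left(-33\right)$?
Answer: $- \frac{85345902}{27151} \approx -3143.4$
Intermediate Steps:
$J{\left(K \right)} = -165$
$Q = -85344225$ ($Q = 26965 \left(-3165\right) = -85344225$)
$\frac{v{\left(129 \right)} + Q}{27316 + J{\left(-65 \right)}} = \frac{\left(-13\right) 129 - 85344225}{27316 - 165} = \frac{-1677 - 85344225}{27151} = \left(-85345902\right) \frac{1}{27151} = - \frac{85345902}{27151}$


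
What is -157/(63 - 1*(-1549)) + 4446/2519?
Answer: 6771469/4060628 ≈ 1.6676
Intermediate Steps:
-157/(63 - 1*(-1549)) + 4446/2519 = -157/(63 + 1549) + 4446*(1/2519) = -157/1612 + 4446/2519 = 6771469/4060628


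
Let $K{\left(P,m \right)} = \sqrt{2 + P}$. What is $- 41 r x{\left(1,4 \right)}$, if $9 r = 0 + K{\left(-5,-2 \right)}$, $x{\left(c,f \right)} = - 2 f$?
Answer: $\frac{328 i \sqrt{3}}{9} \approx 63.124 i$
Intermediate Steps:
$r = \frac{i \sqrt{3}}{9}$ ($r = \frac{0 + \sqrt{2 - 5}}{9} = \frac{0 + \sqrt{-3}}{9} = \frac{0 + i \sqrt{3}}{9} = \frac{i \sqrt{3}}{9} \approx 0.19245 i$)
$- 41 r x{\left(1,4 \right)} = - 41 \frac{i \sqrt{3}}{9} \left(\left(-2\right) 4\right) = - \frac{41 i \sqrt{3}}{9} \left(-8\right) = \frac{328 i \sqrt{3}}{9}$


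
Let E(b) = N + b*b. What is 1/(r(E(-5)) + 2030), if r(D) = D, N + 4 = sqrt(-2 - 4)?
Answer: 2051/4206607 - I*sqrt(6)/4206607 ≈ 0.00048757 - 5.823e-7*I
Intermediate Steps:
N = -4 + I*sqrt(6) (N = -4 + sqrt(-2 - 4) = -4 + sqrt(-6) = -4 + I*sqrt(6) ≈ -4.0 + 2.4495*I)
E(b) = -4 + b**2 + I*sqrt(6) (E(b) = (-4 + I*sqrt(6)) + b*b = (-4 + I*sqrt(6)) + b**2 = -4 + b**2 + I*sqrt(6))
1/(r(E(-5)) + 2030) = 1/((-4 + (-5)**2 + I*sqrt(6)) + 2030) = 1/((-4 + 25 + I*sqrt(6)) + 2030) = 1/((21 + I*sqrt(6)) + 2030) = 1/(2051 + I*sqrt(6))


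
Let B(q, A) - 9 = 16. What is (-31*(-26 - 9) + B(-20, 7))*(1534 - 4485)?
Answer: -3275610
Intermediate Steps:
B(q, A) = 25 (B(q, A) = 9 + 16 = 25)
(-31*(-26 - 9) + B(-20, 7))*(1534 - 4485) = (-31*(-26 - 9) + 25)*(1534 - 4485) = (-31*(-35) + 25)*(-2951) = (1085 + 25)*(-2951) = 1110*(-2951) = -3275610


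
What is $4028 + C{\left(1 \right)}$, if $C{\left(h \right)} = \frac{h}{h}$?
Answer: $4029$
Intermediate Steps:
$C{\left(h \right)} = 1$
$4028 + C{\left(1 \right)} = 4028 + 1 = 4029$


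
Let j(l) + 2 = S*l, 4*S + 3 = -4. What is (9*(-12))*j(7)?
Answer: 1539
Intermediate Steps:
S = -7/4 (S = -3/4 + (1/4)*(-4) = -3/4 - 1 = -7/4 ≈ -1.7500)
j(l) = -2 - 7*l/4
(9*(-12))*j(7) = (9*(-12))*(-2 - 7/4*7) = -108*(-2 - 49/4) = -108*(-57/4) = 1539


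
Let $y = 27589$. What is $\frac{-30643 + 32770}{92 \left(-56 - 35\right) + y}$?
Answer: $\frac{2127}{19217} \approx 0.11068$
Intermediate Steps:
$\frac{-30643 + 32770}{92 \left(-56 - 35\right) + y} = \frac{-30643 + 32770}{92 \left(-56 - 35\right) + 27589} = \frac{2127}{92 \left(-91\right) + 27589} = \frac{2127}{-8372 + 27589} = \frac{2127}{19217}$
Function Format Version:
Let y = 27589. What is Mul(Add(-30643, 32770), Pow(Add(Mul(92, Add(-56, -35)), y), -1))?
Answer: Rational(2127, 19217) ≈ 0.11068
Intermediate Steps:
Mul(Add(-30643, 32770), Pow(Add(Mul(92, Add(-56, -35)), y), -1)) = Mul(Add(-30643, 32770), Pow(Add(Mul(92, Add(-56, -35)), 27589), -1)) = Mul(2127, Pow(Add(Mul(92, -91), 27589), -1)) = Mul(2127, Pow(Add(-8372, 27589), -1)) = Mul(2127, Pow(19217, -1)) = Mul(2127, Rational(1, 19217)) = Rational(2127, 19217)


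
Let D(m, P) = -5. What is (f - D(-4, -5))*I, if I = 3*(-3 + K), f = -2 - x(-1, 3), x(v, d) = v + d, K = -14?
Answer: -51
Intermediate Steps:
x(v, d) = d + v
f = -4 (f = -2 - (3 - 1) = -2 - 1*2 = -2 - 2 = -4)
I = -51 (I = 3*(-3 - 14) = 3*(-17) = -51)
(f - D(-4, -5))*I = (-4 - 1*(-5))*(-51) = (-4 + 5)*(-51) = 1*(-51) = -51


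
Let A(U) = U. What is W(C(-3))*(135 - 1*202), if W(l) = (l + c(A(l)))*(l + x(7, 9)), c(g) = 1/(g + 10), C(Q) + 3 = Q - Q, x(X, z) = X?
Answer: 5360/7 ≈ 765.71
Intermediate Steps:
C(Q) = -3 (C(Q) = -3 + (Q - Q) = -3 + 0 = -3)
c(g) = 1/(10 + g)
W(l) = (7 + l)*(l + 1/(10 + l)) (W(l) = (l + 1/(10 + l))*(l + 7) = (l + 1/(10 + l))*(7 + l) = (7 + l)*(l + 1/(10 + l)))
W(C(-3))*(135 - 1*202) = ((7 - 3 - 3*(7 - 3)*(10 - 3))/(10 - 3))*(135 - 1*202) = ((7 - 3 - 3*4*7)/7)*(135 - 202) = ((7 - 3 - 84)/7)*(-67) = ((⅐)*(-80))*(-67) = -80/7*(-67) = 5360/7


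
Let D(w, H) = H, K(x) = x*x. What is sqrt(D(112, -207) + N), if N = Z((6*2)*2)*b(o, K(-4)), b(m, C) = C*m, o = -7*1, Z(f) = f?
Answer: I*sqrt(2895) ≈ 53.805*I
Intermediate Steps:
K(x) = x**2
o = -7
N = -2688 (N = ((6*2)*2)*((-4)**2*(-7)) = (12*2)*(16*(-7)) = 24*(-112) = -2688)
sqrt(D(112, -207) + N) = sqrt(-207 - 2688) = sqrt(-2895) = I*sqrt(2895)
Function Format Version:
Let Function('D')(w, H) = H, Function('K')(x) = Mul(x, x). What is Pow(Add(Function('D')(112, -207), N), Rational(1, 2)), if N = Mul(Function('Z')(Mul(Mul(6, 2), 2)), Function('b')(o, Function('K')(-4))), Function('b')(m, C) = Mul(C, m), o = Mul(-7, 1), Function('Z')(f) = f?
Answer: Mul(I, Pow(2895, Rational(1, 2))) ≈ Mul(53.805, I)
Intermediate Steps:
Function('K')(x) = Pow(x, 2)
o = -7
N = -2688 (N = Mul(Mul(Mul(6, 2), 2), Mul(Pow(-4, 2), -7)) = Mul(Mul(12, 2), Mul(16, -7)) = Mul(24, -112) = -2688)
Pow(Add(Function('D')(112, -207), N), Rational(1, 2)) = Pow(Add(-207, -2688), Rational(1, 2)) = Pow(-2895, Rational(1, 2)) = Mul(I, Pow(2895, Rational(1, 2)))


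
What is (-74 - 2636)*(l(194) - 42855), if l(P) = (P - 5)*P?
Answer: 16772190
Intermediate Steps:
l(P) = P*(-5 + P) (l(P) = (-5 + P)*P = P*(-5 + P))
(-74 - 2636)*(l(194) - 42855) = (-74 - 2636)*(194*(-5 + 194) - 42855) = -2710*(194*189 - 42855) = -2710*(36666 - 42855) = -2710*(-6189) = 16772190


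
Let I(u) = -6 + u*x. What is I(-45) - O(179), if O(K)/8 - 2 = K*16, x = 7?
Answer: -23249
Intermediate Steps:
O(K) = 16 + 128*K (O(K) = 16 + 8*(K*16) = 16 + 8*(16*K) = 16 + 128*K)
I(u) = -6 + 7*u (I(u) = -6 + u*7 = -6 + 7*u)
I(-45) - O(179) = (-6 + 7*(-45)) - (16 + 128*179) = (-6 - 315) - (16 + 22912) = -321 - 1*22928 = -321 - 22928 = -23249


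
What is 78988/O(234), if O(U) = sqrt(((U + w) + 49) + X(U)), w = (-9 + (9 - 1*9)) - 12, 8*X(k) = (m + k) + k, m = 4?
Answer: 78988*sqrt(321)/321 ≈ 4408.7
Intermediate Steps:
X(k) = 1/2 + k/4 (X(k) = ((4 + k) + k)/8 = (4 + 2*k)/8 = 1/2 + k/4)
w = -21 (w = (-9 + (9 - 9)) - 12 = (-9 + 0) - 12 = -9 - 12 = -21)
O(U) = sqrt(57/2 + 5*U/4) (O(U) = sqrt(((U - 21) + 49) + (1/2 + U/4)) = sqrt(((-21 + U) + 49) + (1/2 + U/4)) = sqrt((28 + U) + (1/2 + U/4)) = sqrt(57/2 + 5*U/4))
78988/O(234) = 78988/((sqrt(114 + 5*234)/2)) = 78988/((sqrt(114 + 1170)/2)) = 78988/((sqrt(1284)/2)) = 78988/(((2*sqrt(321))/2)) = 78988/(sqrt(321)) = 78988*(sqrt(321)/321) = 78988*sqrt(321)/321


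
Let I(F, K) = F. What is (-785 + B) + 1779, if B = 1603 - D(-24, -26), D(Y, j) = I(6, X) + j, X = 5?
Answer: 2617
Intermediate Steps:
D(Y, j) = 6 + j
B = 1623 (B = 1603 - (6 - 26) = 1603 - 1*(-20) = 1603 + 20 = 1623)
(-785 + B) + 1779 = (-785 + 1623) + 1779 = 838 + 1779 = 2617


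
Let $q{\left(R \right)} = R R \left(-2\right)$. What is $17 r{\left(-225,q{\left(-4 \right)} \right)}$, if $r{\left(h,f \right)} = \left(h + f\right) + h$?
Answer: $-8194$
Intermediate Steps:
$q{\left(R \right)} = - 2 R^{2}$ ($q{\left(R \right)} = R^{2} \left(-2\right) = - 2 R^{2}$)
$r{\left(h,f \right)} = f + 2 h$ ($r{\left(h,f \right)} = \left(f + h\right) + h = f + 2 h$)
$17 r{\left(-225,q{\left(-4 \right)} \right)} = 17 \left(- 2 \left(-4\right)^{2} + 2 \left(-225\right)\right) = 17 \left(\left(-2\right) 16 - 450\right) = 17 \left(-32 - 450\right) = 17 \left(-482\right) = -8194$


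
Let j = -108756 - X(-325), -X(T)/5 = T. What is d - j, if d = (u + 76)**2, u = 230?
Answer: 204017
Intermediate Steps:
X(T) = -5*T
d = 93636 (d = (230 + 76)**2 = 306**2 = 93636)
j = -110381 (j = -108756 - (-5)*(-325) = -108756 - 1*1625 = -108756 - 1625 = -110381)
d - j = 93636 - 1*(-110381) = 93636 + 110381 = 204017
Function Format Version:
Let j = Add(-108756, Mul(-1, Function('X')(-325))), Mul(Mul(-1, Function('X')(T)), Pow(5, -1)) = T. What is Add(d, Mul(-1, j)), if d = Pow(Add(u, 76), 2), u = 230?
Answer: 204017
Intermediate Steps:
Function('X')(T) = Mul(-5, T)
d = 93636 (d = Pow(Add(230, 76), 2) = Pow(306, 2) = 93636)
j = -110381 (j = Add(-108756, Mul(-1, Mul(-5, -325))) = Add(-108756, Mul(-1, 1625)) = Add(-108756, -1625) = -110381)
Add(d, Mul(-1, j)) = Add(93636, Mul(-1, -110381)) = Add(93636, 110381) = 204017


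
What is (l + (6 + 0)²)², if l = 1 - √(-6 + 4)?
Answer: (37 - I*√2)² ≈ 1367.0 - 104.65*I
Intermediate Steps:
l = 1 - I*√2 (l = 1 - √(-2) = 1 - I*√2 ≈ 1.0 - 1.4142*I)
(l + (6 + 0)²)² = ((1 - I*√2) + (6 + 0)²)² = ((1 - I*√2) + 6²)² = ((1 - I*√2) + 36)² = (37 - I*√2)²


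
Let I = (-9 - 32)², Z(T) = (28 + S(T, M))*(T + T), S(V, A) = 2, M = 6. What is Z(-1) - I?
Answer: -1741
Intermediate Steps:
Z(T) = 60*T (Z(T) = (28 + 2)*(T + T) = 30*(2*T) = 60*T)
I = 1681 (I = (-41)² = 1681)
Z(-1) - I = 60*(-1) - 1*1681 = -60 - 1681 = -1741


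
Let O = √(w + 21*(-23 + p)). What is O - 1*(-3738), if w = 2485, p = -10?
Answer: 3738 + 16*√7 ≈ 3780.3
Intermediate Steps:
O = 16*√7 (O = √(2485 + 21*(-23 - 10)) = √(2485 + 21*(-33)) = √(2485 - 693) = √1792 = 16*√7 ≈ 42.332)
O - 1*(-3738) = 16*√7 - 1*(-3738) = 16*√7 + 3738 = 3738 + 16*√7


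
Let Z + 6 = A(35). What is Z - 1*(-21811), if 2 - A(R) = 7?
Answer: 21800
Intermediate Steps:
A(R) = -5 (A(R) = 2 - 1*7 = 2 - 7 = -5)
Z = -11 (Z = -6 - 5 = -11)
Z - 1*(-21811) = -11 - 1*(-21811) = -11 + 21811 = 21800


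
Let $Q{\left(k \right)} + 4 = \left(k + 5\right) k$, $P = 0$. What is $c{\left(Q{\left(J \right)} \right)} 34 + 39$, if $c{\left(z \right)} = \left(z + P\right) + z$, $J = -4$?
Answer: $-505$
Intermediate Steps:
$Q{\left(k \right)} = -4 + k \left(5 + k\right)$ ($Q{\left(k \right)} = -4 + \left(k + 5\right) k = -4 + \left(5 + k\right) k = -4 + k \left(5 + k\right)$)
$c{\left(z \right)} = 2 z$ ($c{\left(z \right)} = \left(z + 0\right) + z = z + z = 2 z$)
$c{\left(Q{\left(J \right)} \right)} 34 + 39 = 2 \left(-4 + \left(-4\right)^{2} + 5 \left(-4\right)\right) 34 + 39 = 2 \left(-4 + 16 - 20\right) 34 + 39 = 2 \left(-8\right) 34 + 39 = \left(-16\right) 34 + 39 = -544 + 39 = -505$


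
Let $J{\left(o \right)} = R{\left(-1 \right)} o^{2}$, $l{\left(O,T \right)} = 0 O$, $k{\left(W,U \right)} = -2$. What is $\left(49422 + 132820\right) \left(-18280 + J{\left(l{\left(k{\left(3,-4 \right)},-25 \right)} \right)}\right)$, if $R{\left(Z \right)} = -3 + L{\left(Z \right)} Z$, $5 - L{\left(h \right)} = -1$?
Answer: $-3331383760$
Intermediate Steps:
$L{\left(h \right)} = 6$ ($L{\left(h \right)} = 5 - -1 = 5 + 1 = 6$)
$l{\left(O,T \right)} = 0$
$R{\left(Z \right)} = -3 + 6 Z$
$J{\left(o \right)} = - 9 o^{2}$ ($J{\left(o \right)} = \left(-3 + 6 \left(-1\right)\right) o^{2} = \left(-3 - 6\right) o^{2} = - 9 o^{2}$)
$\left(49422 + 132820\right) \left(-18280 + J{\left(l{\left(k{\left(3,-4 \right)},-25 \right)} \right)}\right) = \left(49422 + 132820\right) \left(-18280 - 9 \cdot 0^{2}\right) = 182242 \left(-18280 - 0\right) = 182242 \left(-18280 + 0\right) = 182242 \left(-18280\right) = -3331383760$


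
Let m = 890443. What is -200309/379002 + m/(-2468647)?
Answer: -831971889809/935622150294 ≈ -0.88922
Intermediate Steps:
-200309/379002 + m/(-2468647) = -200309/379002 + 890443/(-2468647) = -200309*1/379002 + 890443*(-1/2468647) = -200309/379002 - 890443/2468647 = -831971889809/935622150294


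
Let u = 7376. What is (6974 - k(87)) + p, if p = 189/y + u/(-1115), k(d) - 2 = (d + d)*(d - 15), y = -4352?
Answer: -26992689967/4852480 ≈ -5562.7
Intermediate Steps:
k(d) = 2 + 2*d*(-15 + d) (k(d) = 2 + (d + d)*(d - 15) = 2 + (2*d)*(-15 + d) = 2 + 2*d*(-15 + d))
p = -32311087/4852480 (p = 189/(-4352) + 7376/(-1115) = 189*(-1/4352) + 7376*(-1/1115) = -189/4352 - 7376/1115 = -32311087/4852480 ≈ -6.6587)
(6974 - k(87)) + p = (6974 - (2 - 30*87 + 2*87²)) - 32311087/4852480 = (6974 - (2 - 2610 + 2*7569)) - 32311087/4852480 = (6974 - (2 - 2610 + 15138)) - 32311087/4852480 = (6974 - 1*12530) - 32311087/4852480 = (6974 - 12530) - 32311087/4852480 = -5556 - 32311087/4852480 = -26992689967/4852480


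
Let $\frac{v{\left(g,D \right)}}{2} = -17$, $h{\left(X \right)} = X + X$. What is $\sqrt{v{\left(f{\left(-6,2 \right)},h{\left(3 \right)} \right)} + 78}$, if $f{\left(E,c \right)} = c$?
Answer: $2 \sqrt{11} \approx 6.6332$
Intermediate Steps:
$h{\left(X \right)} = 2 X$
$v{\left(g,D \right)} = -34$ ($v{\left(g,D \right)} = 2 \left(-17\right) = -34$)
$\sqrt{v{\left(f{\left(-6,2 \right)},h{\left(3 \right)} \right)} + 78} = \sqrt{-34 + 78} = \sqrt{44} = 2 \sqrt{11}$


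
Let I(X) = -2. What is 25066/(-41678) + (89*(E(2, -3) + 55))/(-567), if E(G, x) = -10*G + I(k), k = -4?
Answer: -3252874/562653 ≈ -5.7813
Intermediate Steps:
E(G, x) = -2 - 10*G (E(G, x) = -10*G - 2 = -2 - 10*G)
25066/(-41678) + (89*(E(2, -3) + 55))/(-567) = 25066/(-41678) + (89*((-2 - 10*2) + 55))/(-567) = 25066*(-1/41678) + (89*((-2 - 20) + 55))*(-1/567) = -12533/20839 + (89*(-22 + 55))*(-1/567) = -12533/20839 + (89*33)*(-1/567) = -12533/20839 + 2937*(-1/567) = -12533/20839 - 979/189 = -3252874/562653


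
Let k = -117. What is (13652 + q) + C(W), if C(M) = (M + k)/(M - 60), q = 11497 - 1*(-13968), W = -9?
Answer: 899733/23 ≈ 39119.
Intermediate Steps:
q = 25465 (q = 11497 + 13968 = 25465)
C(M) = (-117 + M)/(-60 + M) (C(M) = (M - 117)/(M - 60) = (-117 + M)/(-60 + M))
(13652 + q) + C(W) = (13652 + 25465) + (-117 - 9)/(-60 - 9) = 39117 - 126/(-69) = 39117 - 1/69*(-126) = 39117 + 42/23 = 899733/23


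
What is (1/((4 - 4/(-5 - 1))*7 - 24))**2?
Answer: 9/676 ≈ 0.013314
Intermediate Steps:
(1/((4 - 4/(-5 - 1))*7 - 24))**2 = (1/((4 - 4/(-6))*7 - 24))**2 = (1/((4 - 1/6*(-4))*7 - 24))**2 = (1/((4 + 2/3)*7 - 24))**2 = (1/((14/3)*7 - 24))**2 = (1/(98/3 - 24))**2 = (1/(26/3))**2 = (3/26)**2 = 9/676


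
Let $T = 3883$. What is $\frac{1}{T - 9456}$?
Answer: $- \frac{1}{5573} \approx -0.00017944$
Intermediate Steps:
$\frac{1}{T - 9456} = \frac{1}{3883 - 9456} = \frac{1}{-5573} = - \frac{1}{5573}$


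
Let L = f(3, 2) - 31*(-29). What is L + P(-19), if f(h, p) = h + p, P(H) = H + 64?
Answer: 949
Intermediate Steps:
P(H) = 64 + H
L = 904 (L = (3 + 2) - 31*(-29) = 5 + 899 = 904)
L + P(-19) = 904 + (64 - 19) = 904 + 45 = 949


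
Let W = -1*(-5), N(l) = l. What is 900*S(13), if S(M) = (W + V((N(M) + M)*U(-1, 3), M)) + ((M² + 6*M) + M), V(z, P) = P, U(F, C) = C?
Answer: 250200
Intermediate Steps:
W = 5
S(M) = 5 + M² + 8*M (S(M) = (5 + M) + ((M² + 6*M) + M) = (5 + M) + (M² + 7*M) = 5 + M² + 8*M)
900*S(13) = 900*(5 + 13² + 8*13) = 900*(5 + 169 + 104) = 900*278 = 250200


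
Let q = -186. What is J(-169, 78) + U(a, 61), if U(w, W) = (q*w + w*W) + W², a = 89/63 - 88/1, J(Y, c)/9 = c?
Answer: 960524/63 ≈ 15246.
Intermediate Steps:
J(Y, c) = 9*c
a = -5455/63 (a = 89*(1/63) - 88*1 = 89/63 - 88 = -5455/63 ≈ -86.587)
U(w, W) = W² - 186*w + W*w (U(w, W) = (-186*w + w*W) + W² = (-186*w + W*w) + W² = W² - 186*w + W*w)
J(-169, 78) + U(a, 61) = 9*78 + (61² - 186*(-5455/63) + 61*(-5455/63)) = 702 + (3721 + 338210/21 - 332755/63) = 702 + 916298/63 = 960524/63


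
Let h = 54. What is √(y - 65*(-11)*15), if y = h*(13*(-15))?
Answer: √195 ≈ 13.964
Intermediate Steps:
y = -10530 (y = 54*(13*(-15)) = 54*(-195) = -10530)
√(y - 65*(-11)*15) = √(-10530 - 65*(-11)*15) = √(-10530 + 715*15) = √(-10530 + 10725) = √195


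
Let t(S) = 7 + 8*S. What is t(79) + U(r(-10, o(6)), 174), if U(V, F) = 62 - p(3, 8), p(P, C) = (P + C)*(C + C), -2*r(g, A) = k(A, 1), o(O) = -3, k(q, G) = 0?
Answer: 525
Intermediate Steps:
r(g, A) = 0 (r(g, A) = -1/2*0 = 0)
p(P, C) = 2*C*(C + P) (p(P, C) = (C + P)*(2*C) = 2*C*(C + P))
U(V, F) = -114 (U(V, F) = 62 - 2*8*(8 + 3) = 62 - 2*8*11 = 62 - 1*176 = 62 - 176 = -114)
t(79) + U(r(-10, o(6)), 174) = (7 + 8*79) - 114 = (7 + 632) - 114 = 639 - 114 = 525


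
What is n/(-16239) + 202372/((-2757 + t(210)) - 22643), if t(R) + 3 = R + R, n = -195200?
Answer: 1590362692/405698937 ≈ 3.9201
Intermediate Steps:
t(R) = -3 + 2*R (t(R) = -3 + (R + R) = -3 + 2*R)
n/(-16239) + 202372/((-2757 + t(210)) - 22643) = -195200/(-16239) + 202372/((-2757 + (-3 + 2*210)) - 22643) = -195200*(-1/16239) + 202372/((-2757 + (-3 + 420)) - 22643) = 195200/16239 + 202372/((-2757 + 417) - 22643) = 195200/16239 + 202372/(-2340 - 22643) = 195200/16239 + 202372/(-24983) = 195200/16239 + 202372*(-1/24983) = 195200/16239 - 202372/24983 = 1590362692/405698937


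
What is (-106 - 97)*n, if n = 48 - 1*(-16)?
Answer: -12992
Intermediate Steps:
n = 64 (n = 48 + 16 = 64)
(-106 - 97)*n = (-106 - 97)*64 = -203*64 = -12992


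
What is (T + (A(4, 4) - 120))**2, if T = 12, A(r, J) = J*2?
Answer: 10000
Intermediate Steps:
A(r, J) = 2*J
(T + (A(4, 4) - 120))**2 = (12 + (2*4 - 120))**2 = (12 + (8 - 120))**2 = (12 - 112)**2 = (-100)**2 = 10000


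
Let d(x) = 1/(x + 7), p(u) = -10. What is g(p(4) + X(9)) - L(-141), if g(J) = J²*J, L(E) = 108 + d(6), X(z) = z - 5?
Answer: -4213/13 ≈ -324.08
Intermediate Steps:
X(z) = -5 + z
d(x) = 1/(7 + x)
L(E) = 1405/13 (L(E) = 108 + 1/(7 + 6) = 108 + 1/13 = 1405/13)
g(J) = J³
g(p(4) + X(9)) - L(-141) = (-10 + (-5 + 9))³ - 1*1405/13 = (-10 + 4)³ - 1405/13 = (-6)³ - 1405/13 = -216 - 1405/13 = -4213/13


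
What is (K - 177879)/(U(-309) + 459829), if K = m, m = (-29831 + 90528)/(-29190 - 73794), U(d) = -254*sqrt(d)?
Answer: -1203356177807251/3111038428605720 - 332354493913*I*sqrt(309)/1555519214302860 ≈ -0.3868 - 0.0037558*I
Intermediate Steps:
m = -8671/14712 (m = 60697/(-102984) = 60697*(-1/102984) = -8671/14712 ≈ -0.58938)
K = -8671/14712 ≈ -0.58938
(K - 177879)/(U(-309) + 459829) = (-8671/14712 - 177879)/(-254*I*sqrt(309) + 459829) = -2616964519/(14712*(-254*I*sqrt(309) + 459829)) = -2616964519/(14712*(459829 - 254*I*sqrt(309)))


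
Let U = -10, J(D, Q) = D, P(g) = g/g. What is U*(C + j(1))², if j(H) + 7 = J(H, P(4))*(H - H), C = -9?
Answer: -2560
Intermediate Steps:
P(g) = 1
j(H) = -7 (j(H) = -7 + H*(H - H) = -7 + H*0 = -7 + 0 = -7)
U*(C + j(1))² = -10*(-9 - 7)² = -10*(-16)² = -10*256 = -2560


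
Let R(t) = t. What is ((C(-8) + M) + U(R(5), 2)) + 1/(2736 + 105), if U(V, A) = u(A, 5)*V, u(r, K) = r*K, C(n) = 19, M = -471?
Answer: -1142081/2841 ≈ -402.00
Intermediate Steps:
u(r, K) = K*r
U(V, A) = 5*A*V (U(V, A) = (5*A)*V = 5*A*V)
((C(-8) + M) + U(R(5), 2)) + 1/(2736 + 105) = ((19 - 471) + 5*2*5) + 1/(2736 + 105) = (-452 + 50) + 1/2841 = -402 + 1/2841 = -1142081/2841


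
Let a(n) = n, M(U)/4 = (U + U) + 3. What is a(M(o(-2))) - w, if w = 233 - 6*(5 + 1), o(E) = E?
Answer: -201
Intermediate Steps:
M(U) = 12 + 8*U (M(U) = 4*((U + U) + 3) = 4*(2*U + 3) = 4*(3 + 2*U) = 12 + 8*U)
w = 197 (w = 233 - 6*6 = 233 - 1*36 = 233 - 36 = 197)
a(M(o(-2))) - w = (12 + 8*(-2)) - 1*197 = (12 - 16) - 197 = -4 - 197 = -201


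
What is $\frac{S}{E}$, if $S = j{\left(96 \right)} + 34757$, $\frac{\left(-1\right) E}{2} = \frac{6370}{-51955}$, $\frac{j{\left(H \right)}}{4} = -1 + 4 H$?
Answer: $\frac{377078999}{2548} \approx 1.4799 \cdot 10^{5}$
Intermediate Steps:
$j{\left(H \right)} = -4 + 16 H$ ($j{\left(H \right)} = 4 \left(-1 + 4 H\right) = -4 + 16 H$)
$E = \frac{2548}{10391}$ ($E = - 2 \frac{6370}{-51955} = - 2 \cdot 6370 \left(- \frac{1}{51955}\right) = \left(-2\right) \left(- \frac{1274}{10391}\right) = \frac{2548}{10391} \approx 0.24521$)
$S = 36289$ ($S = \left(-4 + 16 \cdot 96\right) + 34757 = \left(-4 + 1536\right) + 34757 = 1532 + 34757 = 36289$)
$\frac{S}{E} = \frac{36289}{\frac{2548}{10391}} = 36289 \cdot \frac{10391}{2548} = \frac{377078999}{2548}$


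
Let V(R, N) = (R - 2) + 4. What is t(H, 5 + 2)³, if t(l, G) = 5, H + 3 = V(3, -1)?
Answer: 125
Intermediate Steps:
V(R, N) = 2 + R (V(R, N) = (-2 + R) + 4 = 2 + R)
H = 2 (H = -3 + (2 + 3) = -3 + 5 = 2)
t(H, 5 + 2)³ = 5³ = 125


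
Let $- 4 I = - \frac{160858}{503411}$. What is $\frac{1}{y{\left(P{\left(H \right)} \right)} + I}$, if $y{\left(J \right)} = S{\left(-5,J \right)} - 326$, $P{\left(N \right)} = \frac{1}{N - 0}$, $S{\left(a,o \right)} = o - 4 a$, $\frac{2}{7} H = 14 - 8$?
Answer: $- \frac{21143262}{6467142341} \approx -0.0032693$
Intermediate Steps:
$H = 21$ ($H = \frac{7 \left(14 - 8\right)}{2} = \frac{7}{2} \cdot 6 = 21$)
$I = \frac{80429}{1006822}$ ($I = - \frac{\left(-160858\right) \frac{1}{503411}}{4} = \left(- \frac{1}{4}\right) \left(- \frac{160858}{503411}\right) = \frac{80429}{1006822} \approx 0.079884$)
$P{\left(N \right)} = \frac{1}{N}$ ($P{\left(N \right)} = \frac{1}{N + 0} = \frac{1}{N}$)
$y{\left(J \right)} = -306 + J$ ($y{\left(J \right)} = \left(J - -20\right) - 326 = \left(J + 20\right) - 326 = \left(20 + J\right) - 326 = -306 + J$)
$\frac{1}{y{\left(P{\left(H \right)} \right)} + I} = \frac{1}{\left(-306 + \frac{1}{21}\right) + \frac{80429}{1006822}} = \frac{1}{- \frac{6425}{21} + \frac{80429}{1006822}} = \frac{1}{- \frac{6467142341}{21143262}} = - \frac{21143262}{6467142341}$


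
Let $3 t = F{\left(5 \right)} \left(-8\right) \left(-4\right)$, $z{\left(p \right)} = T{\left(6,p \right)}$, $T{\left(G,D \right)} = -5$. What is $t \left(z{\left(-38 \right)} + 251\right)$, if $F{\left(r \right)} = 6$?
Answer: $15744$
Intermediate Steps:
$z{\left(p \right)} = -5$
$t = 64$ ($t = \frac{6 \left(-8\right) \left(-4\right)}{3} = \frac{\left(-48\right) \left(-4\right)}{3} = \frac{1}{3} \cdot 192 = 64$)
$t \left(z{\left(-38 \right)} + 251\right) = 64 \left(-5 + 251\right) = 64 \cdot 246 = 15744$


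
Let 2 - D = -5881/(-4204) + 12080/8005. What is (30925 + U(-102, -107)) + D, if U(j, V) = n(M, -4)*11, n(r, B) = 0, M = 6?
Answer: 208137817563/6730604 ≈ 30924.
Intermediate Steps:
D = -6111137/6730604 (D = 2 - (-5881/(-4204) + 12080/8005) = 2 - (-5881*(-1/4204) + 12080*(1/8005)) = 2 - (5881/4204 + 2416/1601) = 2 - 1*19572345/6730604 = 2 - 19572345/6730604 = -6111137/6730604 ≈ -0.90796)
U(j, V) = 0 (U(j, V) = 0*11 = 0)
(30925 + U(-102, -107)) + D = (30925 + 0) - 6111137/6730604 = 30925 - 6111137/6730604 = 208137817563/6730604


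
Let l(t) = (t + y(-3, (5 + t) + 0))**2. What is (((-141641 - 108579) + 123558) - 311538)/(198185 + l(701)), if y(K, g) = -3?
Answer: -438200/685389 ≈ -0.63935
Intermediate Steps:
l(t) = (-3 + t)**2 (l(t) = (t - 3)**2 = (-3 + t)**2)
(((-141641 - 108579) + 123558) - 311538)/(198185 + l(701)) = (((-141641 - 108579) + 123558) - 311538)/(198185 + (-3 + 701)**2) = ((-250220 + 123558) - 311538)/(198185 + 698**2) = (-126662 - 311538)/(198185 + 487204) = -438200/685389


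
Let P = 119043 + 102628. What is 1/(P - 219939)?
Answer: 1/1732 ≈ 0.00057737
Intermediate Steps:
P = 221671
1/(P - 219939) = 1/(221671 - 219939) = 1/1732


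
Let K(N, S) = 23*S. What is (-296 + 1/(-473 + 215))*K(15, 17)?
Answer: -29860279/258 ≈ -1.1574e+5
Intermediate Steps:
(-296 + 1/(-473 + 215))*K(15, 17) = (-296 + 1/(-473 + 215))*(23*17) = (-296 + 1/(-258))*391 = (-296 - 1/258)*391 = -76369/258*391 = -29860279/258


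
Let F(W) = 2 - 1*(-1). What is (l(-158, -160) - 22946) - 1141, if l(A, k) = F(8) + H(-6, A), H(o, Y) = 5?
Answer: -24079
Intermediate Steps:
F(W) = 3 (F(W) = 2 + 1 = 3)
l(A, k) = 8 (l(A, k) = 3 + 5 = 8)
(l(-158, -160) - 22946) - 1141 = (8 - 22946) - 1141 = -22938 - 1141 = -24079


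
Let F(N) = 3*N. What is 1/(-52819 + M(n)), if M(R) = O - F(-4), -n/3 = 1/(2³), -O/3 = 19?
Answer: -1/52864 ≈ -1.8916e-5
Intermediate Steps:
O = -57 (O = -3*19 = -57)
n = -3/8 (n = -3/(2³) = -3/8 ≈ -0.37500)
M(R) = -45 (M(R) = -57 - 3*(-4) = -57 - 1*(-12) = -57 + 12 = -45)
1/(-52819 + M(n)) = 1/(-52819 - 45) = 1/(-52864) = -1/52864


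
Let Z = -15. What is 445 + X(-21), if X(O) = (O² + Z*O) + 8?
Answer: 1209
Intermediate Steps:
X(O) = 8 + O² - 15*O (X(O) = (O² - 15*O) + 8 = 8 + O² - 15*O)
445 + X(-21) = 445 + (8 + (-21)² - 15*(-21)) = 445 + (8 + 441 + 315) = 445 + 764 = 1209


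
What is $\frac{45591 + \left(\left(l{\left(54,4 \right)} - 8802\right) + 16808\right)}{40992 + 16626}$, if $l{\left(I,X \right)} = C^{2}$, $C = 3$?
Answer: $\frac{26803}{28809} \approx 0.93037$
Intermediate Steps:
$l{\left(I,X \right)} = 9$ ($l{\left(I,X \right)} = 3^{2} = 9$)
$\frac{45591 + \left(\left(l{\left(54,4 \right)} - 8802\right) + 16808\right)}{40992 + 16626} = \frac{45591 + \left(\left(9 - 8802\right) + 16808\right)}{40992 + 16626} = \frac{45591 + \left(-8793 + 16808\right)}{57618} = \left(45591 + 8015\right) \frac{1}{57618} = 53606 \cdot \frac{1}{57618} = \frac{26803}{28809}$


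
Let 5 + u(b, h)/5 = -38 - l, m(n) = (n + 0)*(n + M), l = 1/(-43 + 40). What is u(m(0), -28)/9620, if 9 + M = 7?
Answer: -32/1443 ≈ -0.022176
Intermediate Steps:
M = -2 (M = -9 + 7 = -2)
l = -1/3 (l = 1/(-3) = -1/3 ≈ -0.33333)
m(n) = n*(-2 + n) (m(n) = (n + 0)*(n - 2) = n*(-2 + n))
u(b, h) = -640/3 (u(b, h) = -25 + 5*(-38 - 1*(-1/3)) = -25 + 5*(-38 + 1/3) = -25 + 5*(-113/3) = -25 - 565/3 = -640/3)
u(m(0), -28)/9620 = -640/3/9620 = -640/3*1/9620 = -32/1443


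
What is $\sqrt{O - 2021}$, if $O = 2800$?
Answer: $\sqrt{779} \approx 27.911$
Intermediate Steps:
$\sqrt{O - 2021} = \sqrt{2800 - 2021} = \sqrt{779}$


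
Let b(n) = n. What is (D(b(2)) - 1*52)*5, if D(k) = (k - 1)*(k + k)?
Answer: -240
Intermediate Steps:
D(k) = 2*k*(-1 + k) (D(k) = (-1 + k)*(2*k) = 2*k*(-1 + k))
(D(b(2)) - 1*52)*5 = (2*2*(-1 + 2) - 1*52)*5 = (2*2*1 - 52)*5 = (4 - 52)*5 = -48*5 = -240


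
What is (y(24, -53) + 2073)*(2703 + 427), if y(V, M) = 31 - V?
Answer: 6510400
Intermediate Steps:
(y(24, -53) + 2073)*(2703 + 427) = ((31 - 1*24) + 2073)*(2703 + 427) = ((31 - 24) + 2073)*3130 = (7 + 2073)*3130 = 2080*3130 = 6510400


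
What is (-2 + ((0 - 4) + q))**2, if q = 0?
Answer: 36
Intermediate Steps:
(-2 + ((0 - 4) + q))**2 = (-2 + ((0 - 4) + 0))**2 = (-2 + (-4 + 0))**2 = (-2 - 4)**2 = (-6)**2 = 36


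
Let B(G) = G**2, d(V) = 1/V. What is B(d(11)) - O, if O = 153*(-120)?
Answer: 2221561/121 ≈ 18360.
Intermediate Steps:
d(V) = 1/V
O = -18360
B(d(11)) - O = (1/11)**2 - 1*(-18360) = (1/11)**2 + 18360 = 1/121 + 18360 = 2221561/121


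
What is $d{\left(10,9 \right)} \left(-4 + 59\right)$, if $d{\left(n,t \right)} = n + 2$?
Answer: $660$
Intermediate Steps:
$d{\left(n,t \right)} = 2 + n$
$d{\left(10,9 \right)} \left(-4 + 59\right) = \left(2 + 10\right) \left(-4 + 59\right) = 12 \cdot 55 = 660$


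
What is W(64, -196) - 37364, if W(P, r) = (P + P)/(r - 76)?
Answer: -635196/17 ≈ -37365.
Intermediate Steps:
W(P, r) = 2*P/(-76 + r) (W(P, r) = (2*P)/(-76 + r) = 2*P/(-76 + r))
W(64, -196) - 37364 = 2*64/(-76 - 196) - 37364 = 2*64/(-272) - 37364 = 2*64*(-1/272) - 37364 = -8/17 - 37364 = -635196/17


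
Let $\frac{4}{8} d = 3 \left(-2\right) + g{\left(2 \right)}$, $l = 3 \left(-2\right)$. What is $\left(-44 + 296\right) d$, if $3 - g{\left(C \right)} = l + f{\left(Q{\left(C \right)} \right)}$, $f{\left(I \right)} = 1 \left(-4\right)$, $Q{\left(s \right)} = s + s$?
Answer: $3528$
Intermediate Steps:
$Q{\left(s \right)} = 2 s$
$f{\left(I \right)} = -4$
$l = -6$
$g{\left(C \right)} = 13$ ($g{\left(C \right)} = 3 - \left(-6 - 4\right) = 3 - -10 = 3 + 10 = 13$)
$d = 14$ ($d = 2 \left(3 \left(-2\right) + 13\right) = 2 \left(-6 + 13\right) = 2 \cdot 7 = 14$)
$\left(-44 + 296\right) d = \left(-44 + 296\right) 14 = 252 \cdot 14 = 3528$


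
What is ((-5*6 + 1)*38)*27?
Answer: -29754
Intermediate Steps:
((-5*6 + 1)*38)*27 = ((-30 + 1)*38)*27 = -29*38*27 = -1102*27 = -29754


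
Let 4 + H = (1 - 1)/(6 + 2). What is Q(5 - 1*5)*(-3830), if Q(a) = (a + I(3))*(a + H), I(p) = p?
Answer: 45960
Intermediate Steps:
H = -4 (H = -4 + (1 - 1)/(6 + 2) = -4 + 0/8 = -4 + 0*(1/8) = -4 + 0 = -4)
Q(a) = (-4 + a)*(3 + a) (Q(a) = (a + 3)*(a - 4) = (3 + a)*(-4 + a) = (-4 + a)*(3 + a))
Q(5 - 1*5)*(-3830) = (-12 + (5 - 1*5)**2 - (5 - 1*5))*(-3830) = (-12 + (5 - 5)**2 - (5 - 5))*(-3830) = (-12 + 0**2 - 1*0)*(-3830) = (-12 + 0 + 0)*(-3830) = -12*(-3830) = 45960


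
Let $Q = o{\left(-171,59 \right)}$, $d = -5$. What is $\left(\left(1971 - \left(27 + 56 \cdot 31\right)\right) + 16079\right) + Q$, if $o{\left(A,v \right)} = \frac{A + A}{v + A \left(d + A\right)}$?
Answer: $\frac{491134143}{30155} \approx 16287.0$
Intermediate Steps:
$o{\left(A,v \right)} = \frac{2 A}{v + A \left(-5 + A\right)}$ ($o{\left(A,v \right)} = \frac{A + A}{v + A \left(-5 + A\right)} = \frac{2 A}{v + A \left(-5 + A\right)}$)
$Q = - \frac{342}{30155}$ ($Q = 2 \left(-171\right) \frac{1}{59 + \left(-171\right)^{2} - -855} = 2 \left(-171\right) \frac{1}{59 + 29241 + 855} = 2 \left(-171\right) \frac{1}{30155} = - \frac{342}{30155} \approx -0.011341$)
$\left(\left(1971 - \left(27 + 56 \cdot 31\right)\right) + 16079\right) + Q = \left(\left(1971 - \left(27 + 56 \cdot 31\right)\right) + 16079\right) - \frac{342}{30155} = \left(\left(1971 - \left(27 + 1736\right)\right) + 16079\right) - \frac{342}{30155} = \left(\left(1971 - 1763\right) + 16079\right) - \frac{342}{30155} = \left(208 + 16079\right) - \frac{342}{30155} = 16287 - \frac{342}{30155} = \frac{491134143}{30155}$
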